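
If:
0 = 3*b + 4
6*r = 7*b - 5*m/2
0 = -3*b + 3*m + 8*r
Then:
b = -4/3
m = -76/3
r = 9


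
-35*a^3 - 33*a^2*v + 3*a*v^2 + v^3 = (-5*a + v)*(a + v)*(7*a + v)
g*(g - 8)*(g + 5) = g^3 - 3*g^2 - 40*g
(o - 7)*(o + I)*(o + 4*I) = o^3 - 7*o^2 + 5*I*o^2 - 4*o - 35*I*o + 28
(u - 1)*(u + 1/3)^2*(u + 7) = u^4 + 20*u^3/3 - 26*u^2/9 - 4*u - 7/9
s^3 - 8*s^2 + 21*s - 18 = (s - 3)^2*(s - 2)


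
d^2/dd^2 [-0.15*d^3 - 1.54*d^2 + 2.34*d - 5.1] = -0.9*d - 3.08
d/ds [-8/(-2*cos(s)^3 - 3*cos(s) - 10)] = 24*(cos(2*s) + 2)*sin(s)/(2*cos(s)^3 + 3*cos(s) + 10)^2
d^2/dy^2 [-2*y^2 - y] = -4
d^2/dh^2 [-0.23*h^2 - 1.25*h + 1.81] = -0.460000000000000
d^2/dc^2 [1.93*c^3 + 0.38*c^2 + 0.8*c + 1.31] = 11.58*c + 0.76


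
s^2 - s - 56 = (s - 8)*(s + 7)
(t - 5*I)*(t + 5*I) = t^2 + 25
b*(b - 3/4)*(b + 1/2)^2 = b^4 + b^3/4 - b^2/2 - 3*b/16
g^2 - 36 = (g - 6)*(g + 6)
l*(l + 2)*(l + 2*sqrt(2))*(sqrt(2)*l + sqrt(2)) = sqrt(2)*l^4 + 4*l^3 + 3*sqrt(2)*l^3 + 2*sqrt(2)*l^2 + 12*l^2 + 8*l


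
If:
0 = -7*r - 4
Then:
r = -4/7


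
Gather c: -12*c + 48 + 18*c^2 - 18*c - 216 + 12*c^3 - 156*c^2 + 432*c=12*c^3 - 138*c^2 + 402*c - 168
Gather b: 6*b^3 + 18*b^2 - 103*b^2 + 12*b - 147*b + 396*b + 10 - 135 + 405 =6*b^3 - 85*b^2 + 261*b + 280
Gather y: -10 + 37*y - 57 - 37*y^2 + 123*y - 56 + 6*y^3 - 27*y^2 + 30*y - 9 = 6*y^3 - 64*y^2 + 190*y - 132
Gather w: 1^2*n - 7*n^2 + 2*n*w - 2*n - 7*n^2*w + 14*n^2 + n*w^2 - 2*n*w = -7*n^2*w + 7*n^2 + n*w^2 - n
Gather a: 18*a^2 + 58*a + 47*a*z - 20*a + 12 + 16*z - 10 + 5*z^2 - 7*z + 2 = 18*a^2 + a*(47*z + 38) + 5*z^2 + 9*z + 4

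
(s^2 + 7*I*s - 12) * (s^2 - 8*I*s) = s^4 - I*s^3 + 44*s^2 + 96*I*s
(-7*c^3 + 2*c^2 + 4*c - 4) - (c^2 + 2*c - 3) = -7*c^3 + c^2 + 2*c - 1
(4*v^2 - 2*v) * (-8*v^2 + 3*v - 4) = -32*v^4 + 28*v^3 - 22*v^2 + 8*v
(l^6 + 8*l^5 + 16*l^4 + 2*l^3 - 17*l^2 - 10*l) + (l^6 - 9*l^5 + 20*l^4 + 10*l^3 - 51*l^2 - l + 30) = 2*l^6 - l^5 + 36*l^4 + 12*l^3 - 68*l^2 - 11*l + 30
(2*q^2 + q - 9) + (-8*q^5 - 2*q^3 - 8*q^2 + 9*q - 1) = -8*q^5 - 2*q^3 - 6*q^2 + 10*q - 10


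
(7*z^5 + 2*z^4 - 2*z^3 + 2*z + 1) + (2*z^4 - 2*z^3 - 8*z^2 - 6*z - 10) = 7*z^5 + 4*z^4 - 4*z^3 - 8*z^2 - 4*z - 9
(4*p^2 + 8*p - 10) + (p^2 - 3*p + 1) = 5*p^2 + 5*p - 9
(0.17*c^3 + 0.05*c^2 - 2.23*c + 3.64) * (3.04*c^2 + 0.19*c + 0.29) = 0.5168*c^5 + 0.1843*c^4 - 6.7204*c^3 + 10.6564*c^2 + 0.0449000000000001*c + 1.0556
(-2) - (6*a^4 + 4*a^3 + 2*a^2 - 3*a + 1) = -6*a^4 - 4*a^3 - 2*a^2 + 3*a - 3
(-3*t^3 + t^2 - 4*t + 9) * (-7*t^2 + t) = 21*t^5 - 10*t^4 + 29*t^3 - 67*t^2 + 9*t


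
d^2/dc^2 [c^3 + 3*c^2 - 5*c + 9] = 6*c + 6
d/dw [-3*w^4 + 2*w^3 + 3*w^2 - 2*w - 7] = -12*w^3 + 6*w^2 + 6*w - 2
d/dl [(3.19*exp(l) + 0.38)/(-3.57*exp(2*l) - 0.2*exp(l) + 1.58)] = (11.3883*exp(2*l) + 2.7132*exp(l) + 5.1162)*exp(l)/(12.7449*exp(4*l) + 1.428*exp(3*l) - 11.2412*exp(2*l) - 0.632*exp(l) + 2.4964)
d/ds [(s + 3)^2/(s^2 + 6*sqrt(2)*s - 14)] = 2*(s + 3)*(s^2 + 6*sqrt(2)*s - (s + 3)*(s + 3*sqrt(2)) - 14)/(s^2 + 6*sqrt(2)*s - 14)^2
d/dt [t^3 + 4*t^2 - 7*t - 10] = 3*t^2 + 8*t - 7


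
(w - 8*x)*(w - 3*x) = w^2 - 11*w*x + 24*x^2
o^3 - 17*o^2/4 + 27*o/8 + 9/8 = (o - 3)*(o - 3/2)*(o + 1/4)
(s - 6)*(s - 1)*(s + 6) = s^3 - s^2 - 36*s + 36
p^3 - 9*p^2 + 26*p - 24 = (p - 4)*(p - 3)*(p - 2)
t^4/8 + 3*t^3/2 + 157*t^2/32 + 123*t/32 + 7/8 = (t/4 + 1)*(t/2 + 1/4)*(t + 1/2)*(t + 7)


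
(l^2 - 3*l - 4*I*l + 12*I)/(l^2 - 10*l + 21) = (l - 4*I)/(l - 7)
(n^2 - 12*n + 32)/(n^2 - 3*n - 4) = (n - 8)/(n + 1)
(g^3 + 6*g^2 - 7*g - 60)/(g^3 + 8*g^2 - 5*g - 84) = (g + 5)/(g + 7)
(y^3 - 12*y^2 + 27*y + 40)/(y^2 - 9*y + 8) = (y^2 - 4*y - 5)/(y - 1)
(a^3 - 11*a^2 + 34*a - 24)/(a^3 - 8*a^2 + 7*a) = (a^2 - 10*a + 24)/(a*(a - 7))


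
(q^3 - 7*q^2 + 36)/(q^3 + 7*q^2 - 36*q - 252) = (q^2 - q - 6)/(q^2 + 13*q + 42)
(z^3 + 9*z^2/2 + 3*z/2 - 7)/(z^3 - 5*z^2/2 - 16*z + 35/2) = (z + 2)/(z - 5)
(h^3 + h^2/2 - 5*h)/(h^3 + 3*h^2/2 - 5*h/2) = (h - 2)/(h - 1)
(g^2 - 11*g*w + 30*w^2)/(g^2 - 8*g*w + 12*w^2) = (-g + 5*w)/(-g + 2*w)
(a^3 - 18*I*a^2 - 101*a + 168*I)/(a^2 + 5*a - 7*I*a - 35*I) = (a^2 - 11*I*a - 24)/(a + 5)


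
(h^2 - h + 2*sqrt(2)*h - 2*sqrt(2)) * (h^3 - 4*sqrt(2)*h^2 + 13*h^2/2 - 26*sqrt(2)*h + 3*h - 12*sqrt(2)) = h^5 - 2*sqrt(2)*h^4 + 11*h^4/2 - 39*h^3/2 - 11*sqrt(2)*h^3 - 91*h^2 + 7*sqrt(2)*h^2 + 6*sqrt(2)*h + 56*h + 48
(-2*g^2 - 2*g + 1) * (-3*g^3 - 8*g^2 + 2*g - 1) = 6*g^5 + 22*g^4 + 9*g^3 - 10*g^2 + 4*g - 1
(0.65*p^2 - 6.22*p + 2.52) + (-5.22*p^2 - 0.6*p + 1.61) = -4.57*p^2 - 6.82*p + 4.13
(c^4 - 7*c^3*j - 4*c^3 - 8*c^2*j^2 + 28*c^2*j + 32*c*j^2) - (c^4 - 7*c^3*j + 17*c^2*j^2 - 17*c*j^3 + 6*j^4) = -4*c^3 - 25*c^2*j^2 + 28*c^2*j + 17*c*j^3 + 32*c*j^2 - 6*j^4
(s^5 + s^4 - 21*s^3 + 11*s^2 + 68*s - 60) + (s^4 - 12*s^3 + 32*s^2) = s^5 + 2*s^4 - 33*s^3 + 43*s^2 + 68*s - 60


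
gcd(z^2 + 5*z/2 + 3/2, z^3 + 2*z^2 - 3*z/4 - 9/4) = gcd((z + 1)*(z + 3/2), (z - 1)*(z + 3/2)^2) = z + 3/2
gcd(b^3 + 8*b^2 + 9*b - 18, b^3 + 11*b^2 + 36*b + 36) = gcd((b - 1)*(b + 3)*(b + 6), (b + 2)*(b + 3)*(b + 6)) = b^2 + 9*b + 18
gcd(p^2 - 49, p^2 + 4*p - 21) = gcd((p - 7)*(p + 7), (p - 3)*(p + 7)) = p + 7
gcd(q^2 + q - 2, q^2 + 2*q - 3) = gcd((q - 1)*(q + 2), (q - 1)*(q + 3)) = q - 1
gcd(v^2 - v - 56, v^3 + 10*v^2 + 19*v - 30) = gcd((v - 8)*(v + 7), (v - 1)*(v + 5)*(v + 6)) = 1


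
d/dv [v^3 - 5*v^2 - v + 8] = 3*v^2 - 10*v - 1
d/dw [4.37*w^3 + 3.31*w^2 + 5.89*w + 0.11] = 13.11*w^2 + 6.62*w + 5.89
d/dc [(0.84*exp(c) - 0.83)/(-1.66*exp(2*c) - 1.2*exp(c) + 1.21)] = (1.3944*exp(2*c) - 2.7556*exp(c) + 0.0204000000000001)*exp(c)/(2.7556*exp(4*c) + 3.984*exp(3*c) - 2.5772*exp(2*c) - 2.904*exp(c) + 1.4641)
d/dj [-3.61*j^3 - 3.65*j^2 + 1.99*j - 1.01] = -10.83*j^2 - 7.3*j + 1.99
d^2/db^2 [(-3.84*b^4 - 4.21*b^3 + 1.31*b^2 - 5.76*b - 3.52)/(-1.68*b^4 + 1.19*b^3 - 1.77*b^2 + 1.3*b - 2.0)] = (-5.6843418860808e-14*b^10 + 39.118464*b^9 - 90.695808*b^8 + 236.323584*b^7 - 80.876944*b^6 - 470.491428*b^5 + 609.443292*b^4 - 743.178788*b^3 + 267.887088*b^2 - 19.63392*b + 6.448)/(4.741632*b^12 - 10.075968*b^11 + 22.124088*b^10 - 33.924023*b^9 + 55.837467*b^8 - 63.891723*b^7 + 74.671773*b^6 - 69.73521*b^5 + 66.4953*b^4 - 44.089*b^3 + 31.38*b^2 - 15.6*b + 8.0)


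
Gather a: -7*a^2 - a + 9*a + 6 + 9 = -7*a^2 + 8*a + 15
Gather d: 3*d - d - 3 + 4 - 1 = 2*d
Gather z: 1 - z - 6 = -z - 5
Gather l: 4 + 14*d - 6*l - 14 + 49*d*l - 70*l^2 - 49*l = 14*d - 70*l^2 + l*(49*d - 55) - 10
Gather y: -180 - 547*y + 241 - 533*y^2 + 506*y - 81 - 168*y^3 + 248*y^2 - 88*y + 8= -168*y^3 - 285*y^2 - 129*y - 12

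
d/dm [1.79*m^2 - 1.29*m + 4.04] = 3.58*m - 1.29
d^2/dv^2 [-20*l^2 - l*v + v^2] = 2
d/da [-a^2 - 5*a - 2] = -2*a - 5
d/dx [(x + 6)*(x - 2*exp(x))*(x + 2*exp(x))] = 3*x^2 - 8*x*exp(2*x) + 12*x - 52*exp(2*x)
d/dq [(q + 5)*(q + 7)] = 2*q + 12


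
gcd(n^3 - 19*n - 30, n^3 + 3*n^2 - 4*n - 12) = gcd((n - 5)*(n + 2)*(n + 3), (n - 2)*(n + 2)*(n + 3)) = n^2 + 5*n + 6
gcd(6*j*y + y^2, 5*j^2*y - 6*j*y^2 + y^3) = y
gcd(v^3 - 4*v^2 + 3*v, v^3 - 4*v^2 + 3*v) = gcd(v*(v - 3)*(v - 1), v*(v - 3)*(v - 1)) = v^3 - 4*v^2 + 3*v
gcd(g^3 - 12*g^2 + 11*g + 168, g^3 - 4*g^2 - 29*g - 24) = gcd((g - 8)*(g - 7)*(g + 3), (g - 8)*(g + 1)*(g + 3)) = g^2 - 5*g - 24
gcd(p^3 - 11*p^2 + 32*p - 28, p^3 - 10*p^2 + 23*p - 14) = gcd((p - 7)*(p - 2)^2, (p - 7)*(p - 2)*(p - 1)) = p^2 - 9*p + 14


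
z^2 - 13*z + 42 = (z - 7)*(z - 6)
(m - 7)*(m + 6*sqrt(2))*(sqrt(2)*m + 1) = sqrt(2)*m^3 - 7*sqrt(2)*m^2 + 13*m^2 - 91*m + 6*sqrt(2)*m - 42*sqrt(2)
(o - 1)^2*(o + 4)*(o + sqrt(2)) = o^4 + sqrt(2)*o^3 + 2*o^3 - 7*o^2 + 2*sqrt(2)*o^2 - 7*sqrt(2)*o + 4*o + 4*sqrt(2)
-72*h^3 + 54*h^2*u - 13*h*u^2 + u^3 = (-6*h + u)*(-4*h + u)*(-3*h + u)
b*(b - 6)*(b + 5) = b^3 - b^2 - 30*b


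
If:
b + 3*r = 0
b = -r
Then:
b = 0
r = 0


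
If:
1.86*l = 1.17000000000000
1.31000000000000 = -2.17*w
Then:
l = 0.63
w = -0.60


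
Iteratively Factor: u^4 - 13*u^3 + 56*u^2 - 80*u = (u - 4)*(u^3 - 9*u^2 + 20*u) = u*(u - 4)*(u^2 - 9*u + 20) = u*(u - 4)^2*(u - 5)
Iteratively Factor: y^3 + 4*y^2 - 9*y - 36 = (y - 3)*(y^2 + 7*y + 12) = (y - 3)*(y + 4)*(y + 3)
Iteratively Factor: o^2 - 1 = (o + 1)*(o - 1)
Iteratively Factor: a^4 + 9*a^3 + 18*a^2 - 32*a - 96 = (a + 3)*(a^3 + 6*a^2 - 32) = (a + 3)*(a + 4)*(a^2 + 2*a - 8) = (a + 3)*(a + 4)^2*(a - 2)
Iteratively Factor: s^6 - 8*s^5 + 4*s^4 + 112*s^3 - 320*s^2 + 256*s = (s)*(s^5 - 8*s^4 + 4*s^3 + 112*s^2 - 320*s + 256) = s*(s - 2)*(s^4 - 6*s^3 - 8*s^2 + 96*s - 128) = s*(s - 2)*(s + 4)*(s^3 - 10*s^2 + 32*s - 32) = s*(s - 4)*(s - 2)*(s + 4)*(s^2 - 6*s + 8) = s*(s - 4)*(s - 2)^2*(s + 4)*(s - 4)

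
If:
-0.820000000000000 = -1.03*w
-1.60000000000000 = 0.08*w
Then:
No Solution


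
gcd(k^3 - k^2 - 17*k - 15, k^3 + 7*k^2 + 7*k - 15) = k + 3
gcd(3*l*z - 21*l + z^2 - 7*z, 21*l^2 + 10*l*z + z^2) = 3*l + z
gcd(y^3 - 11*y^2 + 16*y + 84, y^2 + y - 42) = y - 6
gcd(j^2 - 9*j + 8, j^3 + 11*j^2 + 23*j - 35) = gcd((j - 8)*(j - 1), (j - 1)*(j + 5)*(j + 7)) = j - 1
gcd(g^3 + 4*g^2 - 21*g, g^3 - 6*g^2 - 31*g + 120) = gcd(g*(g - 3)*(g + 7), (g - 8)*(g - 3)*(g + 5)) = g - 3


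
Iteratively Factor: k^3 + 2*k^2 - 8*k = (k)*(k^2 + 2*k - 8) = k*(k - 2)*(k + 4)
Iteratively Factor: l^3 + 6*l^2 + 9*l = (l)*(l^2 + 6*l + 9) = l*(l + 3)*(l + 3)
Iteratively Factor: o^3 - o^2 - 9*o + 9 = (o - 1)*(o^2 - 9) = (o - 3)*(o - 1)*(o + 3)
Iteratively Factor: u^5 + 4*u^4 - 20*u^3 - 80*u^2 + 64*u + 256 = (u + 4)*(u^4 - 20*u^2 + 64) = (u - 2)*(u + 4)*(u^3 + 2*u^2 - 16*u - 32) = (u - 2)*(u + 4)^2*(u^2 - 2*u - 8) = (u - 4)*(u - 2)*(u + 4)^2*(u + 2)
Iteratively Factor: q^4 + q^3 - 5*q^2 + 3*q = (q - 1)*(q^3 + 2*q^2 - 3*q) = (q - 1)*(q + 3)*(q^2 - q) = (q - 1)^2*(q + 3)*(q)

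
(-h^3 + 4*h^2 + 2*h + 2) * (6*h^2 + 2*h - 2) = -6*h^5 + 22*h^4 + 22*h^3 + 8*h^2 - 4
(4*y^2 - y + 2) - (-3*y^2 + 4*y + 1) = 7*y^2 - 5*y + 1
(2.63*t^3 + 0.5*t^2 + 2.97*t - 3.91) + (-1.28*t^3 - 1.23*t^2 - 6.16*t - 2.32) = 1.35*t^3 - 0.73*t^2 - 3.19*t - 6.23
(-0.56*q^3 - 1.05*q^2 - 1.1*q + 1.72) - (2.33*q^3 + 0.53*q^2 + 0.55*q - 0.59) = -2.89*q^3 - 1.58*q^2 - 1.65*q + 2.31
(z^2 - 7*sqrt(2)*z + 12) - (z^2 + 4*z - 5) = -7*sqrt(2)*z - 4*z + 17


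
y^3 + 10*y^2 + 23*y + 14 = (y + 1)*(y + 2)*(y + 7)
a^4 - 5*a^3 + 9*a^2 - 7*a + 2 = (a - 2)*(a - 1)^3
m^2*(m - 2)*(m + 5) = m^4 + 3*m^3 - 10*m^2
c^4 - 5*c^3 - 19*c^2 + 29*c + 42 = (c - 7)*(c - 2)*(c + 1)*(c + 3)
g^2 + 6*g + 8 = (g + 2)*(g + 4)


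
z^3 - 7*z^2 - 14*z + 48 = (z - 8)*(z - 2)*(z + 3)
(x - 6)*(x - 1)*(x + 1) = x^3 - 6*x^2 - x + 6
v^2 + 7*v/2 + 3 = (v + 3/2)*(v + 2)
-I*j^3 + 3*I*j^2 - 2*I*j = j*(j - 2)*(-I*j + I)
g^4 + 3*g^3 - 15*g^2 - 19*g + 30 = (g - 3)*(g - 1)*(g + 2)*(g + 5)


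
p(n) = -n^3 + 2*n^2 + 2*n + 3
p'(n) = -3*n^2 + 4*n + 2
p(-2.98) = 41.26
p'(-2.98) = -36.56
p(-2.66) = 30.65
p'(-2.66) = -29.87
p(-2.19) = 18.72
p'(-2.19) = -21.15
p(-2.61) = 29.18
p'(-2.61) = -28.88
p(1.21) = 6.58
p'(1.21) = 2.45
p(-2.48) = 25.59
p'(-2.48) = -26.37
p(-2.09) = 16.69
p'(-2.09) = -19.46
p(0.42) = 4.12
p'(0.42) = 3.15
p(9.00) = -546.00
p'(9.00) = -205.00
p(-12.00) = 1995.00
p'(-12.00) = -478.00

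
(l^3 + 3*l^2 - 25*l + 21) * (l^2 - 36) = l^5 + 3*l^4 - 61*l^3 - 87*l^2 + 900*l - 756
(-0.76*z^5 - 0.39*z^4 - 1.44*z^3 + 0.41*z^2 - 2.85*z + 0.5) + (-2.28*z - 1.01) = -0.76*z^5 - 0.39*z^4 - 1.44*z^3 + 0.41*z^2 - 5.13*z - 0.51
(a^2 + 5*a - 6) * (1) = a^2 + 5*a - 6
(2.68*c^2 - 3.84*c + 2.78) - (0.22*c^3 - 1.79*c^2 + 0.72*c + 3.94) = -0.22*c^3 + 4.47*c^2 - 4.56*c - 1.16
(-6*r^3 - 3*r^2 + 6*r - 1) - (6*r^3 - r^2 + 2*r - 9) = -12*r^3 - 2*r^2 + 4*r + 8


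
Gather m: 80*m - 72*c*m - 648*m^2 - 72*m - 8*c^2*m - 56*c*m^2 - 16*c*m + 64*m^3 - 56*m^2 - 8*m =64*m^3 + m^2*(-56*c - 704) + m*(-8*c^2 - 88*c)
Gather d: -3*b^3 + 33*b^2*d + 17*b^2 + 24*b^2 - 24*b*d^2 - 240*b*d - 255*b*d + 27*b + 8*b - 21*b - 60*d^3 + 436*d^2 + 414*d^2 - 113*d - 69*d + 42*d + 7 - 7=-3*b^3 + 41*b^2 + 14*b - 60*d^3 + d^2*(850 - 24*b) + d*(33*b^2 - 495*b - 140)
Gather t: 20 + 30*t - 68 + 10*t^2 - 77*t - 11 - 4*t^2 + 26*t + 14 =6*t^2 - 21*t - 45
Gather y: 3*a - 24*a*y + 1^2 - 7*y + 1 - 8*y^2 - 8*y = 3*a - 8*y^2 + y*(-24*a - 15) + 2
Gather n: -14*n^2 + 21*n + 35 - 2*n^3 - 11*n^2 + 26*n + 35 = -2*n^3 - 25*n^2 + 47*n + 70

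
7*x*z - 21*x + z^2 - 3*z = (7*x + z)*(z - 3)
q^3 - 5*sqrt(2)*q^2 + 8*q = q*(q - 4*sqrt(2))*(q - sqrt(2))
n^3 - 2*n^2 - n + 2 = (n - 2)*(n - 1)*(n + 1)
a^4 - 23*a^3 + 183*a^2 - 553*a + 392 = (a - 8)*(a - 7)^2*(a - 1)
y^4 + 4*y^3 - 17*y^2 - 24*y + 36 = (y - 3)*(y - 1)*(y + 2)*(y + 6)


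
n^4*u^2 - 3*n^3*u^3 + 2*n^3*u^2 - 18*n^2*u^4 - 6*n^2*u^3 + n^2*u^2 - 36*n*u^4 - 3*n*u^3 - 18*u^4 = (n - 6*u)*(n + 3*u)*(n*u + u)^2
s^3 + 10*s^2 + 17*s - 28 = (s - 1)*(s + 4)*(s + 7)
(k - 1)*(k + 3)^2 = k^3 + 5*k^2 + 3*k - 9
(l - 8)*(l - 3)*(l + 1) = l^3 - 10*l^2 + 13*l + 24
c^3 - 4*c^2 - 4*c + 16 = (c - 4)*(c - 2)*(c + 2)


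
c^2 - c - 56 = (c - 8)*(c + 7)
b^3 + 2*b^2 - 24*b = b*(b - 4)*(b + 6)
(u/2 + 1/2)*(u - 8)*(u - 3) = u^3/2 - 5*u^2 + 13*u/2 + 12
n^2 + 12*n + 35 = (n + 5)*(n + 7)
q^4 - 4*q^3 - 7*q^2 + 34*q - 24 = (q - 4)*(q - 2)*(q - 1)*(q + 3)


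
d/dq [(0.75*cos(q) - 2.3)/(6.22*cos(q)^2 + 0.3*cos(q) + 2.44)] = (4.665*cos(q)^2 - 28.612*cos(q) - 2.52)*sin(q)/(38.6884*cos(q)^4 + 3.732*cos(q)^3 + 30.4436*cos(q)^2 + 1.464*cos(q) + 5.9536)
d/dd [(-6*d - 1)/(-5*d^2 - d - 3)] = (30*d^2 + 6*d - (6*d + 1)*(10*d + 1) + 18)/(5*d^2 + d + 3)^2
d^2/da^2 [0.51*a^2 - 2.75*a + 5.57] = 1.02000000000000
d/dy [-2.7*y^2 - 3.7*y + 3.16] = -5.4*y - 3.7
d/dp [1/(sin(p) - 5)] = -cos(p)/(sin(p) - 5)^2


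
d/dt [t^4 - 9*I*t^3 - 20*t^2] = t*(4*t^2 - 27*I*t - 40)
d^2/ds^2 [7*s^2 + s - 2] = 14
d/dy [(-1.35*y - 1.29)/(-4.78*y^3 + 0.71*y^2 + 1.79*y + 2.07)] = (-12.906*y^3 - 17.5401*y^2 + 1.8318*y - 0.4854)/(22.8484*y^6 - 6.7876*y^5 - 16.6083*y^4 - 17.2474*y^3 + 6.1435*y^2 + 7.4106*y + 4.2849)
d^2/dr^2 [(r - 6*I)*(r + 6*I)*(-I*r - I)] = I*(-6*r - 2)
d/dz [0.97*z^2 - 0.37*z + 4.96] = 1.94*z - 0.37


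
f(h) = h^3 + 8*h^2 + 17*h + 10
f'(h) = 3*h^2 + 16*h + 17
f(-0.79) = 1.07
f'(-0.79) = 6.23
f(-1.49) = -0.88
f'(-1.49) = -0.18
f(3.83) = 248.64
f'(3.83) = 122.29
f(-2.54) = 2.05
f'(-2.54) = -4.29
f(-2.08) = 0.25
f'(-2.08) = -3.30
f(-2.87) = 3.47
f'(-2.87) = -4.21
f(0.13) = 12.35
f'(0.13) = 19.13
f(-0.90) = 0.45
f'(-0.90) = 5.03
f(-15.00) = -1820.00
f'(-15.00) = 452.00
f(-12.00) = -770.00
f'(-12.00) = 257.00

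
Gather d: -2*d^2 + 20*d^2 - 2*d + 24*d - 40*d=18*d^2 - 18*d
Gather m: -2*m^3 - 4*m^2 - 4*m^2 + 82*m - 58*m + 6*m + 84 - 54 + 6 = -2*m^3 - 8*m^2 + 30*m + 36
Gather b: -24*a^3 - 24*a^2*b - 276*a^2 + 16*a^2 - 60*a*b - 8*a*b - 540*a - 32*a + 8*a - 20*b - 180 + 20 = -24*a^3 - 260*a^2 - 564*a + b*(-24*a^2 - 68*a - 20) - 160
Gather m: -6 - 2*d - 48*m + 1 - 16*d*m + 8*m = -2*d + m*(-16*d - 40) - 5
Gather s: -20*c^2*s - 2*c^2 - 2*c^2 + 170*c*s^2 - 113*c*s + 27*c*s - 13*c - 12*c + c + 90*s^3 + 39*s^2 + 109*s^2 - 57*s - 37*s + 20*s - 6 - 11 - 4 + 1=-4*c^2 - 24*c + 90*s^3 + s^2*(170*c + 148) + s*(-20*c^2 - 86*c - 74) - 20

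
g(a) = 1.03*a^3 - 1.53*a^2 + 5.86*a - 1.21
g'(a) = 3.09*a^2 - 3.06*a + 5.86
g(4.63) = 95.35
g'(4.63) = 57.93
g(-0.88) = -8.25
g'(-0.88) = 10.95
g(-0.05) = -1.51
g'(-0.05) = 6.02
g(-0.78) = -7.20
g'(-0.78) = 10.13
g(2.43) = 18.77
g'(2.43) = 16.67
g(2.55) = 20.86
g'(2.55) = 18.15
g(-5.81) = -288.91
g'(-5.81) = 127.94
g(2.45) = 19.11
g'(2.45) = 16.91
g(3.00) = 30.41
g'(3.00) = 24.49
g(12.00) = 1628.63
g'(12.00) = 414.10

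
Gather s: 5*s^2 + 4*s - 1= 5*s^2 + 4*s - 1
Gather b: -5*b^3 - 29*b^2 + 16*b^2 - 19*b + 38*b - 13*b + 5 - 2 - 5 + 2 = -5*b^3 - 13*b^2 + 6*b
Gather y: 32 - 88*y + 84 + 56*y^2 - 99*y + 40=56*y^2 - 187*y + 156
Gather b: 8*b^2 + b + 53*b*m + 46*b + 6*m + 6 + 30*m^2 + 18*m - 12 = 8*b^2 + b*(53*m + 47) + 30*m^2 + 24*m - 6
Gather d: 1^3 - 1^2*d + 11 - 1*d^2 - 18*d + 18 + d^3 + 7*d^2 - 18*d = d^3 + 6*d^2 - 37*d + 30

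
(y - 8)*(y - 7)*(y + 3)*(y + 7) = y^4 - 5*y^3 - 73*y^2 + 245*y + 1176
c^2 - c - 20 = (c - 5)*(c + 4)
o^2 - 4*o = o*(o - 4)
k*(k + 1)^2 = k^3 + 2*k^2 + k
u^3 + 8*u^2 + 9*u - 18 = (u - 1)*(u + 3)*(u + 6)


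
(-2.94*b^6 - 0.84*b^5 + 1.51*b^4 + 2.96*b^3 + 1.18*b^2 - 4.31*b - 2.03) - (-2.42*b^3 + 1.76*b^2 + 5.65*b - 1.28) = -2.94*b^6 - 0.84*b^5 + 1.51*b^4 + 5.38*b^3 - 0.58*b^2 - 9.96*b - 0.75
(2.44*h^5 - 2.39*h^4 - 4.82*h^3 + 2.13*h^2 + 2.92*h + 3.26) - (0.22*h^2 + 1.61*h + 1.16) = 2.44*h^5 - 2.39*h^4 - 4.82*h^3 + 1.91*h^2 + 1.31*h + 2.1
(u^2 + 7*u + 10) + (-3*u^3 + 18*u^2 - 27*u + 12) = -3*u^3 + 19*u^2 - 20*u + 22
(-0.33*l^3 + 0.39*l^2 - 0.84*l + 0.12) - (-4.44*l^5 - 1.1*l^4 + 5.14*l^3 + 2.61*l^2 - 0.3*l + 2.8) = 4.44*l^5 + 1.1*l^4 - 5.47*l^3 - 2.22*l^2 - 0.54*l - 2.68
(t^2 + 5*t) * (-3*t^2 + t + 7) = -3*t^4 - 14*t^3 + 12*t^2 + 35*t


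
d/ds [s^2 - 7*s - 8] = 2*s - 7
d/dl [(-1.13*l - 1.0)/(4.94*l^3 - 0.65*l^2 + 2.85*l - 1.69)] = (11.1644*l^3 + 14.0855*l^2 - 1.3*l + 4.7597)/(24.4036*l^6 - 6.422*l^5 + 28.5805*l^4 - 20.4022*l^3 + 10.3195*l^2 - 9.633*l + 2.8561)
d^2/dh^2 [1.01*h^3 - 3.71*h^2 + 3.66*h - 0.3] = 6.06*h - 7.42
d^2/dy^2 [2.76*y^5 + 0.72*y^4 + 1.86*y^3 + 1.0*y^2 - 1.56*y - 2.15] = 55.2*y^3 + 8.64*y^2 + 11.16*y + 2.0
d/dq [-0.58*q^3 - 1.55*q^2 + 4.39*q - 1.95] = -1.74*q^2 - 3.1*q + 4.39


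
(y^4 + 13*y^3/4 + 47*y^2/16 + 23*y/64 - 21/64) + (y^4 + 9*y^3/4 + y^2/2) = 2*y^4 + 11*y^3/2 + 55*y^2/16 + 23*y/64 - 21/64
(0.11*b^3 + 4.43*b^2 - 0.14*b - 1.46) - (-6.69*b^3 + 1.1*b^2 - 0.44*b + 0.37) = 6.8*b^3 + 3.33*b^2 + 0.3*b - 1.83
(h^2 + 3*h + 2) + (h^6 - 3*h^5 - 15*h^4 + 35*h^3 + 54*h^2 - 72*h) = h^6 - 3*h^5 - 15*h^4 + 35*h^3 + 55*h^2 - 69*h + 2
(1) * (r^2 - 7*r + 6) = r^2 - 7*r + 6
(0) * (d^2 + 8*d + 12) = 0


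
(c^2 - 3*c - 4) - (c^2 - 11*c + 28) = 8*c - 32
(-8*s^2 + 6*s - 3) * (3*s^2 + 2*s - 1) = -24*s^4 + 2*s^3 + 11*s^2 - 12*s + 3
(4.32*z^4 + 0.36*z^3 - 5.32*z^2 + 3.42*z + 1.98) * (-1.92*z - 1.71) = -8.2944*z^5 - 8.0784*z^4 + 9.5988*z^3 + 2.5308*z^2 - 9.6498*z - 3.3858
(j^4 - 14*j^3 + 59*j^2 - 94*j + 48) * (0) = 0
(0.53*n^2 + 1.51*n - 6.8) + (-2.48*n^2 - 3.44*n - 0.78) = -1.95*n^2 - 1.93*n - 7.58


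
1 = 1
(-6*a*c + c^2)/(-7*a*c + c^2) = (6*a - c)/(7*a - c)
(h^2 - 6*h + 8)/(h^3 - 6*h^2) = (h^2 - 6*h + 8)/(h^2*(h - 6))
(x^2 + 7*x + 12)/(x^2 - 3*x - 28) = (x + 3)/(x - 7)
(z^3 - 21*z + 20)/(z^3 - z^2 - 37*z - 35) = (z^2 - 5*z + 4)/(z^2 - 6*z - 7)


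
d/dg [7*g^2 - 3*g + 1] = 14*g - 3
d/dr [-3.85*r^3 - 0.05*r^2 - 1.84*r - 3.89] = -11.55*r^2 - 0.1*r - 1.84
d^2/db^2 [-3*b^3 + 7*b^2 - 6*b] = 14 - 18*b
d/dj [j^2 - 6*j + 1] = 2*j - 6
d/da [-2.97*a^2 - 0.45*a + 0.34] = -5.94*a - 0.45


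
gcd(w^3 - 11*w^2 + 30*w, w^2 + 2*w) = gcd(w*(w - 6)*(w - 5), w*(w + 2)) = w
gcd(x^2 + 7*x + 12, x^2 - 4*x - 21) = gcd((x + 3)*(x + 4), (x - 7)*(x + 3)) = x + 3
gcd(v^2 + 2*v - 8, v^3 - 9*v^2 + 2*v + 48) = 1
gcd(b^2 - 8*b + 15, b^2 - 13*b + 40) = b - 5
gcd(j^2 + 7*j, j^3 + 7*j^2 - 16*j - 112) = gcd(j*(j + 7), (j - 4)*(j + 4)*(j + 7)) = j + 7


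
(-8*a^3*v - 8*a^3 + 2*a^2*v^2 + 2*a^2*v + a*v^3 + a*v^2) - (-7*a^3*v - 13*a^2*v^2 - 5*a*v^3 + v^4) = -a^3*v - 8*a^3 + 15*a^2*v^2 + 2*a^2*v + 6*a*v^3 + a*v^2 - v^4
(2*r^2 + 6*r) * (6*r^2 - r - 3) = 12*r^4 + 34*r^3 - 12*r^2 - 18*r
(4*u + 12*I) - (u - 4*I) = 3*u + 16*I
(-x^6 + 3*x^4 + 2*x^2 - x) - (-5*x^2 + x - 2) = -x^6 + 3*x^4 + 7*x^2 - 2*x + 2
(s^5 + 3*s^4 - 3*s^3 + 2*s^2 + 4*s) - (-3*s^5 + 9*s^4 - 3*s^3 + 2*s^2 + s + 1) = 4*s^5 - 6*s^4 + 3*s - 1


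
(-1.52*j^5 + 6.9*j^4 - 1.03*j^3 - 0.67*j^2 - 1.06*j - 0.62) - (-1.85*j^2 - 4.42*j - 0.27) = -1.52*j^5 + 6.9*j^4 - 1.03*j^3 + 1.18*j^2 + 3.36*j - 0.35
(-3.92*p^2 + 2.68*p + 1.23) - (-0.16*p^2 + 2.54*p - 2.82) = -3.76*p^2 + 0.14*p + 4.05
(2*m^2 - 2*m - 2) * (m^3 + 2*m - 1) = 2*m^5 - 2*m^4 + 2*m^3 - 6*m^2 - 2*m + 2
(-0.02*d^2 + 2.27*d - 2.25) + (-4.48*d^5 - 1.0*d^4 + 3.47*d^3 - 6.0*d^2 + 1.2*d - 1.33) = -4.48*d^5 - 1.0*d^4 + 3.47*d^3 - 6.02*d^2 + 3.47*d - 3.58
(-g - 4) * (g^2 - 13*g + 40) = -g^3 + 9*g^2 + 12*g - 160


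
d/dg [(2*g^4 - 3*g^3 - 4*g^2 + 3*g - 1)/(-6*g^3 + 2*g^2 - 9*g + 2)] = (-12*g^6 + 8*g^5 - 84*g^4 + 106*g^3 - 6*g^2 - 12*g - 3)/(36*g^6 - 24*g^5 + 112*g^4 - 60*g^3 + 89*g^2 - 36*g + 4)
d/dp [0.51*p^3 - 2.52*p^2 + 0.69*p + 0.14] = 1.53*p^2 - 5.04*p + 0.69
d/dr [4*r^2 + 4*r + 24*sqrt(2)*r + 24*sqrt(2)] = 8*r + 4 + 24*sqrt(2)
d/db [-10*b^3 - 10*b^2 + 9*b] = -30*b^2 - 20*b + 9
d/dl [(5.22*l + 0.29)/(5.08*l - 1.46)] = (13.277824 - 46.199552*l)/(5.08*l - 1.46)^3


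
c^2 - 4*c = c*(c - 4)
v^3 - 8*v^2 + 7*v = v*(v - 7)*(v - 1)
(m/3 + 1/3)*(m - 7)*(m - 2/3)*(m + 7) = m^4/3 + m^3/9 - 149*m^2/9 - 49*m/9 + 98/9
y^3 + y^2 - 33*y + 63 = (y - 3)^2*(y + 7)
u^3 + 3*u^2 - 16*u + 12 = (u - 2)*(u - 1)*(u + 6)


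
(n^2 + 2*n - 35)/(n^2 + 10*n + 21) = (n - 5)/(n + 3)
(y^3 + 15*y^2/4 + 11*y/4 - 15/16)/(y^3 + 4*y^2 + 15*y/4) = (y - 1/4)/y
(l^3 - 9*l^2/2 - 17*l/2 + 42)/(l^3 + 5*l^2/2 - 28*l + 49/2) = (l^2 - l - 12)/(l^2 + 6*l - 7)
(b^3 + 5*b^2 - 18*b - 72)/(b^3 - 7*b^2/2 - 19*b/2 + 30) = 2*(b + 6)/(2*b - 5)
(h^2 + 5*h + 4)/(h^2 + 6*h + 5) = (h + 4)/(h + 5)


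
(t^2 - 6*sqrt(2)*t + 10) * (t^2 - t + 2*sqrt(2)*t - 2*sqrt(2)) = t^4 - 4*sqrt(2)*t^3 - t^3 - 14*t^2 + 4*sqrt(2)*t^2 + 14*t + 20*sqrt(2)*t - 20*sqrt(2)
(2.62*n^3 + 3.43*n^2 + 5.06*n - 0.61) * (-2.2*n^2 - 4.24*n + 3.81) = -5.764*n^5 - 18.6548*n^4 - 15.693*n^3 - 7.0441*n^2 + 21.865*n - 2.3241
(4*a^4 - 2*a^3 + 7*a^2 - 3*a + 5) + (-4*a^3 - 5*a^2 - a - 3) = 4*a^4 - 6*a^3 + 2*a^2 - 4*a + 2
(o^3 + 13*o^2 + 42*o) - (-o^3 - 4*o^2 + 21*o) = 2*o^3 + 17*o^2 + 21*o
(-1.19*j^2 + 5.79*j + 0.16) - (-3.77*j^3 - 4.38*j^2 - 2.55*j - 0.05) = 3.77*j^3 + 3.19*j^2 + 8.34*j + 0.21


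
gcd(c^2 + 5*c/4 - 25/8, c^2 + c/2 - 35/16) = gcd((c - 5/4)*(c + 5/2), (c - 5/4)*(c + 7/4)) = c - 5/4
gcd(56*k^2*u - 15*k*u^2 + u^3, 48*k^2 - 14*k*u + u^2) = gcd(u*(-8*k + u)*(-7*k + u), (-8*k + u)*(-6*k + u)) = -8*k + u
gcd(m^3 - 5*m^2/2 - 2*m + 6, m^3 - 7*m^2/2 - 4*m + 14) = m - 2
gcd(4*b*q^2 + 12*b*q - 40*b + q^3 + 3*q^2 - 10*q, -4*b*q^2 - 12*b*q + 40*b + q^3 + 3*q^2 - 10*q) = q^2 + 3*q - 10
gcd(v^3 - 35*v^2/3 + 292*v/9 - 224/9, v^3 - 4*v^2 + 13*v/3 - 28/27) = v^2 - 11*v/3 + 28/9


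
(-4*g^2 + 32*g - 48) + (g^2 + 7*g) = -3*g^2 + 39*g - 48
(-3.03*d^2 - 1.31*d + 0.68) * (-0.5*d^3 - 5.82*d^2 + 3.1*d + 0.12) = 1.515*d^5 + 18.2896*d^4 - 2.1088*d^3 - 8.3822*d^2 + 1.9508*d + 0.0816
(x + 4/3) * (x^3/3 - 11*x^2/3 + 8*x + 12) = x^4/3 - 29*x^3/9 + 28*x^2/9 + 68*x/3 + 16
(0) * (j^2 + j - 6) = 0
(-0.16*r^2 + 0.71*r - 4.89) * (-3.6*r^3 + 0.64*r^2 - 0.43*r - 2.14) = 0.576*r^5 - 2.6584*r^4 + 18.1272*r^3 - 3.0925*r^2 + 0.5833*r + 10.4646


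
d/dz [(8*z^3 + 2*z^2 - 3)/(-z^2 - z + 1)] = (-8*z^4 - 16*z^3 + 22*z^2 - 2*z - 3)/(z^4 + 2*z^3 - z^2 - 2*z + 1)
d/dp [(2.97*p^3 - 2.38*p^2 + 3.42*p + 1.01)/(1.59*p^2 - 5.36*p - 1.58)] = (4.7223*p^4 - 31.8384*p^3 - 6.7588*p^2 + 4.309*p + 0.0100000000000007)/(2.5281*p^4 - 17.0448*p^3 + 23.7052*p^2 + 16.9376*p + 2.4964)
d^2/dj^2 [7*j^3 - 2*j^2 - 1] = 42*j - 4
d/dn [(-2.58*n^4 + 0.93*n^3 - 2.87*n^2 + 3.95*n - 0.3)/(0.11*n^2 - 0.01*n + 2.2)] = (-0.5676*n^5 + 0.1797*n^4 - 22.7226*n^3 + 5.7322*n^2 - 12.562*n + 8.687)/(0.0121*n^4 - 0.0022*n^3 + 0.4841*n^2 - 0.044*n + 4.84)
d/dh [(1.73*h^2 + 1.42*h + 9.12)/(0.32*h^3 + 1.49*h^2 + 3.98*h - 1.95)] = (-0.5536*h^4 - 0.9088*h^3 - 3.9856*h^2 - 33.9246*h - 39.0666)/(0.1024*h^6 + 0.9536*h^5 + 4.7673*h^4 + 10.6124*h^3 + 10.0294*h^2 - 15.522*h + 3.8025)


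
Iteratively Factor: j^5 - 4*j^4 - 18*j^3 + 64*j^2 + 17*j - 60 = (j - 1)*(j^4 - 3*j^3 - 21*j^2 + 43*j + 60) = (j - 3)*(j - 1)*(j^3 - 21*j - 20) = (j - 5)*(j - 3)*(j - 1)*(j^2 + 5*j + 4) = (j - 5)*(j - 3)*(j - 1)*(j + 1)*(j + 4)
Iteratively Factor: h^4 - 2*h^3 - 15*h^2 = (h + 3)*(h^3 - 5*h^2) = h*(h + 3)*(h^2 - 5*h) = h^2*(h + 3)*(h - 5)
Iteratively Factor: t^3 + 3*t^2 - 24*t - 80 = (t - 5)*(t^2 + 8*t + 16) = (t - 5)*(t + 4)*(t + 4)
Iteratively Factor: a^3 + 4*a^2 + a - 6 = (a + 3)*(a^2 + a - 2) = (a - 1)*(a + 3)*(a + 2)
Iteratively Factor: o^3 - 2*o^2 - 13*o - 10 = (o - 5)*(o^2 + 3*o + 2) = (o - 5)*(o + 2)*(o + 1)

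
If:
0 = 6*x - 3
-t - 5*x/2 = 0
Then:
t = -5/4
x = 1/2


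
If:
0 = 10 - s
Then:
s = 10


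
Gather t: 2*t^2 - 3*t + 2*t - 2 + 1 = 2*t^2 - t - 1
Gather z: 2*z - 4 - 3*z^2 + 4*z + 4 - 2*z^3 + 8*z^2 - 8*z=-2*z^3 + 5*z^2 - 2*z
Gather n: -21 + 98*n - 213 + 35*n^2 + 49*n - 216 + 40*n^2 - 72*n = 75*n^2 + 75*n - 450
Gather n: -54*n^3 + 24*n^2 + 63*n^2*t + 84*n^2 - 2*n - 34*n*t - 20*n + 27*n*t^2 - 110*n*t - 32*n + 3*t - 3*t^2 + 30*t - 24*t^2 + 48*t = -54*n^3 + n^2*(63*t + 108) + n*(27*t^2 - 144*t - 54) - 27*t^2 + 81*t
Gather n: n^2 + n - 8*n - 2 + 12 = n^2 - 7*n + 10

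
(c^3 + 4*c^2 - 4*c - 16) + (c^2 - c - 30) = c^3 + 5*c^2 - 5*c - 46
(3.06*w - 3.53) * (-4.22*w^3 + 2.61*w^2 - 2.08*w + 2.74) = -12.9132*w^4 + 22.8832*w^3 - 15.5781*w^2 + 15.7268*w - 9.6722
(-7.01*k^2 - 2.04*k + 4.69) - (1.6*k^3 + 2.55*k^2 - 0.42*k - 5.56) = -1.6*k^3 - 9.56*k^2 - 1.62*k + 10.25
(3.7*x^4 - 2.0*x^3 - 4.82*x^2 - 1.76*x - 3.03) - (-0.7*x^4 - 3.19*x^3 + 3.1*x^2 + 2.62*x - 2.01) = 4.4*x^4 + 1.19*x^3 - 7.92*x^2 - 4.38*x - 1.02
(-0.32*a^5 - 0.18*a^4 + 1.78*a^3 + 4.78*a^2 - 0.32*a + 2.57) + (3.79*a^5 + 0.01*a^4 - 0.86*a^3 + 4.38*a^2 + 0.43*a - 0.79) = 3.47*a^5 - 0.17*a^4 + 0.92*a^3 + 9.16*a^2 + 0.11*a + 1.78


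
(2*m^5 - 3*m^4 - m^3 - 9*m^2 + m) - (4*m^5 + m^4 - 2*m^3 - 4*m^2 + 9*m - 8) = -2*m^5 - 4*m^4 + m^3 - 5*m^2 - 8*m + 8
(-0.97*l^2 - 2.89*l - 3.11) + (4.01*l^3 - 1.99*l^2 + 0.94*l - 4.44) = 4.01*l^3 - 2.96*l^2 - 1.95*l - 7.55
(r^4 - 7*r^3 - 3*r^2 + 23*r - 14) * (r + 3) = r^5 - 4*r^4 - 24*r^3 + 14*r^2 + 55*r - 42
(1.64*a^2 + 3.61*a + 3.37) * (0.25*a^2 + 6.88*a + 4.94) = 0.41*a^4 + 12.1857*a^3 + 33.7809*a^2 + 41.019*a + 16.6478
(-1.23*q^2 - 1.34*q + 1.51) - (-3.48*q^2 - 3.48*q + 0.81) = 2.25*q^2 + 2.14*q + 0.7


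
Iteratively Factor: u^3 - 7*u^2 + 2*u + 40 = (u + 2)*(u^2 - 9*u + 20) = (u - 5)*(u + 2)*(u - 4)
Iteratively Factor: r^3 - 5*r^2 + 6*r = (r - 2)*(r^2 - 3*r) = r*(r - 2)*(r - 3)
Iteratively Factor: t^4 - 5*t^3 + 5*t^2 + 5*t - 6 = (t - 3)*(t^3 - 2*t^2 - t + 2) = (t - 3)*(t - 2)*(t^2 - 1) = (t - 3)*(t - 2)*(t - 1)*(t + 1)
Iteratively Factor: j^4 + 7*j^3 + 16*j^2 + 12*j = (j + 3)*(j^3 + 4*j^2 + 4*j) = (j + 2)*(j + 3)*(j^2 + 2*j) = (j + 2)^2*(j + 3)*(j)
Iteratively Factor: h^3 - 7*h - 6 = (h - 3)*(h^2 + 3*h + 2) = (h - 3)*(h + 2)*(h + 1)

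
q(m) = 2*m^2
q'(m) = 4*m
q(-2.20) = 9.68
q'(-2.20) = -8.80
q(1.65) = 5.44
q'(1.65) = 6.60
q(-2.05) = 8.40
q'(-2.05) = -8.20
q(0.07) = 0.01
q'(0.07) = 0.28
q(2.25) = 10.12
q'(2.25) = 9.00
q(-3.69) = 27.23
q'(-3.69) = -14.76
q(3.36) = 22.58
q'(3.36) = 13.44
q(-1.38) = 3.81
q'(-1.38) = -5.52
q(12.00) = 288.00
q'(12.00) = 48.00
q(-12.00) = 288.00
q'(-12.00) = -48.00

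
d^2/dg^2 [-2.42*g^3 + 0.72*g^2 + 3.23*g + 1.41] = 1.44 - 14.52*g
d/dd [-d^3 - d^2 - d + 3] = -3*d^2 - 2*d - 1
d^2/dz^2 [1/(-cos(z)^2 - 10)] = 2*(2*sin(z)^4 + 19*sin(z)^2 - 11)/(cos(z)^2 + 10)^3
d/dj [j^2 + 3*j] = 2*j + 3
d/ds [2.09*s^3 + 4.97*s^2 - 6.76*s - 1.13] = 6.27*s^2 + 9.94*s - 6.76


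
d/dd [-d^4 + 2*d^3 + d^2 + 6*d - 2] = -4*d^3 + 6*d^2 + 2*d + 6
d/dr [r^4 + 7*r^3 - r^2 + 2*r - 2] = 4*r^3 + 21*r^2 - 2*r + 2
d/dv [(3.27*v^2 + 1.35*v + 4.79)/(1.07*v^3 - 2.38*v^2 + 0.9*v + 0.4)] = (-3.4989*v^4 - 2.889*v^3 - 9.2199*v^2 + 25.4164*v - 3.771)/(1.1449*v^6 - 5.0932*v^5 + 7.5904*v^4 - 3.428*v^3 - 1.094*v^2 + 0.72*v + 0.16)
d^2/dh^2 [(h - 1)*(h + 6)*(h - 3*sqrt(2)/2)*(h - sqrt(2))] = 12*h^2 - 15*sqrt(2)*h + 30*h - 25*sqrt(2) - 6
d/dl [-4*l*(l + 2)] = -8*l - 8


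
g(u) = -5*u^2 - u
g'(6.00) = -61.00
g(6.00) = -186.00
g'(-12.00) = 119.00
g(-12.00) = -708.00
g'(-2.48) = 23.80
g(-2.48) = -28.27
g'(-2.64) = 25.40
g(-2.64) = -32.21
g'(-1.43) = 13.30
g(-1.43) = -8.79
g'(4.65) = -47.50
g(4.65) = -112.76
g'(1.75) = -18.50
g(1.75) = -17.06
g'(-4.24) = 41.40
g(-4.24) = -85.65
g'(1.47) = -15.70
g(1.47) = -12.27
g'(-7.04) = 69.40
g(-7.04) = -240.77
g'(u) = -10*u - 1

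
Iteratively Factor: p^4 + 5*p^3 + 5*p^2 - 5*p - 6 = (p - 1)*(p^3 + 6*p^2 + 11*p + 6) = (p - 1)*(p + 3)*(p^2 + 3*p + 2) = (p - 1)*(p + 2)*(p + 3)*(p + 1)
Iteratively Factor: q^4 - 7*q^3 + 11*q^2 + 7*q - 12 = (q - 3)*(q^3 - 4*q^2 - q + 4) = (q - 3)*(q + 1)*(q^2 - 5*q + 4) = (q - 3)*(q - 1)*(q + 1)*(q - 4)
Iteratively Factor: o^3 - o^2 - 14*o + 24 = (o - 2)*(o^2 + o - 12) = (o - 3)*(o - 2)*(o + 4)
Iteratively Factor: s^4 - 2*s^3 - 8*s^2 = (s)*(s^3 - 2*s^2 - 8*s) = s*(s + 2)*(s^2 - 4*s) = s*(s - 4)*(s + 2)*(s)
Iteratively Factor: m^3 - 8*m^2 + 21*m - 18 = (m - 2)*(m^2 - 6*m + 9) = (m - 3)*(m - 2)*(m - 3)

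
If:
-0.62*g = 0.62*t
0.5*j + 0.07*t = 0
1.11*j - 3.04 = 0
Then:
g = 19.56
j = 2.74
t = -19.56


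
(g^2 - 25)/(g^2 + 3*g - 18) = (g^2 - 25)/(g^2 + 3*g - 18)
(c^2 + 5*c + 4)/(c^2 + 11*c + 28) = (c + 1)/(c + 7)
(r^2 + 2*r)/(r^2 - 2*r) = (r + 2)/(r - 2)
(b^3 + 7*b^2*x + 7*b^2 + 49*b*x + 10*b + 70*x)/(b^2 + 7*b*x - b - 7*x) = (b^2 + 7*b + 10)/(b - 1)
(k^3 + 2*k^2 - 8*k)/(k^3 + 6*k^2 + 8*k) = (k - 2)/(k + 2)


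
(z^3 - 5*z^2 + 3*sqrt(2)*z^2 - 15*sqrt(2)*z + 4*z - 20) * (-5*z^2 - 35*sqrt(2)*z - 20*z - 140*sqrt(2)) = -5*z^5 - 50*sqrt(2)*z^4 + 5*z^4 - 130*z^3 + 50*sqrt(2)*z^3 + 230*z^2 + 860*sqrt(2)*z^2 + 140*sqrt(2)*z + 4600*z + 2800*sqrt(2)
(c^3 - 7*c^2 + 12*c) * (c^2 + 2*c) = c^5 - 5*c^4 - 2*c^3 + 24*c^2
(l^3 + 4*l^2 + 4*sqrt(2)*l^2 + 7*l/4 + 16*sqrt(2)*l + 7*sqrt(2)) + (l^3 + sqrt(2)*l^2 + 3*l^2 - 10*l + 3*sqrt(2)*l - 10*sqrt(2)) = 2*l^3 + 7*l^2 + 5*sqrt(2)*l^2 - 33*l/4 + 19*sqrt(2)*l - 3*sqrt(2)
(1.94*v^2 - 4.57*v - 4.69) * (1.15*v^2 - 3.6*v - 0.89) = 2.231*v^4 - 12.2395*v^3 + 9.3319*v^2 + 20.9513*v + 4.1741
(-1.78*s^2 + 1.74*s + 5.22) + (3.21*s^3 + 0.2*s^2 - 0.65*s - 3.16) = 3.21*s^3 - 1.58*s^2 + 1.09*s + 2.06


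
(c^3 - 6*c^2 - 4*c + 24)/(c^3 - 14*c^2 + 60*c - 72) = (c + 2)/(c - 6)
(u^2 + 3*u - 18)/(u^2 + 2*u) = (u^2 + 3*u - 18)/(u*(u + 2))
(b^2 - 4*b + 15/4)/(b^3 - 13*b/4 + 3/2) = (2*b - 5)/(2*b^2 + 3*b - 2)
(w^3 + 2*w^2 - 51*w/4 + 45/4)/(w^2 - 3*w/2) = w + 7/2 - 15/(2*w)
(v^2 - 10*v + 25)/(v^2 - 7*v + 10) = (v - 5)/(v - 2)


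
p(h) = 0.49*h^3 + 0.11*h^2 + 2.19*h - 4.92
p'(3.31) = 19.02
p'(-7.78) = 89.46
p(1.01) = -2.09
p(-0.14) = -5.23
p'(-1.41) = 4.80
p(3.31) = 21.30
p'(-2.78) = 12.94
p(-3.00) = -23.73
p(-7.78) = -246.05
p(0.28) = -4.29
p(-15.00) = -1666.77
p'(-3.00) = 14.76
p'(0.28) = 2.37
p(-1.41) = -9.16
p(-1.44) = -9.31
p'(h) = 1.47*h^2 + 0.22*h + 2.19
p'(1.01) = 3.91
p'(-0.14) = 2.19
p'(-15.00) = 329.64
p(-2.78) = -20.69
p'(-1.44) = 4.92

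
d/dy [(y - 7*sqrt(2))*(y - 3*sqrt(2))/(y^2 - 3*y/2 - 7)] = 2*(-3*y^2 + 20*sqrt(2)*y^2 - 196*y + 126 + 140*sqrt(2))/(4*y^4 - 12*y^3 - 47*y^2 + 84*y + 196)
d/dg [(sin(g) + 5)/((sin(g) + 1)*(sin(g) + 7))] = (-10*sin(g) + cos(g)^2 - 34)*cos(g)/((sin(g) + 1)^2*(sin(g) + 7)^2)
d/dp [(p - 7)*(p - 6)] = 2*p - 13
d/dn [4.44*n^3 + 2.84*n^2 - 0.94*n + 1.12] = 13.32*n^2 + 5.68*n - 0.94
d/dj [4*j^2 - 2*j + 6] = 8*j - 2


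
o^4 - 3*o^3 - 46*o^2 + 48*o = o*(o - 8)*(o - 1)*(o + 6)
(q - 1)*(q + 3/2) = q^2 + q/2 - 3/2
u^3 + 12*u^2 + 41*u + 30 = (u + 1)*(u + 5)*(u + 6)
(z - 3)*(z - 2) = z^2 - 5*z + 6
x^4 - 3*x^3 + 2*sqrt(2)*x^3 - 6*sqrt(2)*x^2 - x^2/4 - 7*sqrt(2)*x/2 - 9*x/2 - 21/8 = (x - 7/2)*(x + 3*sqrt(2)/2)*(sqrt(2)*x/2 + 1/2)*(sqrt(2)*x + sqrt(2)/2)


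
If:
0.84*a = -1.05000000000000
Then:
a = -1.25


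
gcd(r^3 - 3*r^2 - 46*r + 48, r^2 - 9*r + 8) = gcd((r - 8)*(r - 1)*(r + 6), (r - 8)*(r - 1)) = r^2 - 9*r + 8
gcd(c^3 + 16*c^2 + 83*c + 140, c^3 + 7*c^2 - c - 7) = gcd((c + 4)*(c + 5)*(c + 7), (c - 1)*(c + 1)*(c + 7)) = c + 7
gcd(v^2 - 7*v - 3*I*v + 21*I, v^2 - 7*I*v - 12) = v - 3*I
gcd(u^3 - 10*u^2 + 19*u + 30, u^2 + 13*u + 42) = 1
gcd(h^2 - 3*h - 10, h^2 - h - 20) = h - 5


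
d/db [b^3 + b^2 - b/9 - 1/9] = 3*b^2 + 2*b - 1/9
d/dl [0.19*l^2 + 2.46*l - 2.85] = 0.38*l + 2.46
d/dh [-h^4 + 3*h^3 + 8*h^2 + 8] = h*(-4*h^2 + 9*h + 16)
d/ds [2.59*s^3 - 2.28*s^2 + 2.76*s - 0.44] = 7.77*s^2 - 4.56*s + 2.76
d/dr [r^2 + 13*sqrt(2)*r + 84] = 2*r + 13*sqrt(2)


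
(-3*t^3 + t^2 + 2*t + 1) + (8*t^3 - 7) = 5*t^3 + t^2 + 2*t - 6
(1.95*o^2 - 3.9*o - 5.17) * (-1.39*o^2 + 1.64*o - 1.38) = -2.7105*o^4 + 8.619*o^3 - 1.9007*o^2 - 3.0968*o + 7.1346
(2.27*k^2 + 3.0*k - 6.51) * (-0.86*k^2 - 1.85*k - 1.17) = -1.9522*k^4 - 6.7795*k^3 - 2.6073*k^2 + 8.5335*k + 7.6167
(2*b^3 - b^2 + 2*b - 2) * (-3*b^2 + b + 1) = -6*b^5 + 5*b^4 - 5*b^3 + 7*b^2 - 2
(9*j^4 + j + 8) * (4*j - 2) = 36*j^5 - 18*j^4 + 4*j^2 + 30*j - 16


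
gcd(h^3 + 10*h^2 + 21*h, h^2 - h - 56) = h + 7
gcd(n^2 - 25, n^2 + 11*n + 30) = n + 5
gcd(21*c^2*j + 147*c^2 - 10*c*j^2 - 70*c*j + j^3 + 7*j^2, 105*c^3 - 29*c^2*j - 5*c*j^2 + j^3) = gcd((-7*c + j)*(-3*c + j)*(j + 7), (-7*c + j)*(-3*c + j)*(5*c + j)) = 21*c^2 - 10*c*j + j^2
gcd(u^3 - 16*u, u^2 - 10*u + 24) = u - 4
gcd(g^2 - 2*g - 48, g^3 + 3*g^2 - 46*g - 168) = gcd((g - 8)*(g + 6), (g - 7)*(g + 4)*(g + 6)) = g + 6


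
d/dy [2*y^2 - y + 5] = 4*y - 1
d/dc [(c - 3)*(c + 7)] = 2*c + 4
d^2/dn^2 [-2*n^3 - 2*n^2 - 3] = -12*n - 4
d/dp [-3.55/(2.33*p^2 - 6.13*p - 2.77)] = (16.543*p - 21.7615)/(-2.33*p^2 + 6.13*p + 2.77)^2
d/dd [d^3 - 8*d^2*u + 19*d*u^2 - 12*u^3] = 3*d^2 - 16*d*u + 19*u^2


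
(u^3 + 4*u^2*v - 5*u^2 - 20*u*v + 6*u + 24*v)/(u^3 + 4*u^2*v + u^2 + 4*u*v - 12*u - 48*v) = (u - 2)/(u + 4)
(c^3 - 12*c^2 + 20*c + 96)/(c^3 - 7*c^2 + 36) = (c - 8)/(c - 3)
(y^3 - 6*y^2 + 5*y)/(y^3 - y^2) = (y - 5)/y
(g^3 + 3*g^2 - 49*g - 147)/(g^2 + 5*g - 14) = (g^2 - 4*g - 21)/(g - 2)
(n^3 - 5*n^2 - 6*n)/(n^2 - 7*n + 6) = n*(n + 1)/(n - 1)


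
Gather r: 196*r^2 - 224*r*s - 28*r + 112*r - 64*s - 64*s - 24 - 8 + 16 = 196*r^2 + r*(84 - 224*s) - 128*s - 16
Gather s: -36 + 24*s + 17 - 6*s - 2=18*s - 21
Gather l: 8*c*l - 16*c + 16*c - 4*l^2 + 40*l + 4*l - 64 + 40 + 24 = -4*l^2 + l*(8*c + 44)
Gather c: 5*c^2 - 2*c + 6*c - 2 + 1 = 5*c^2 + 4*c - 1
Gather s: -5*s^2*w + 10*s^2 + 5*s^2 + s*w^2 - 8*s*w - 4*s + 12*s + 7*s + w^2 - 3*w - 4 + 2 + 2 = s^2*(15 - 5*w) + s*(w^2 - 8*w + 15) + w^2 - 3*w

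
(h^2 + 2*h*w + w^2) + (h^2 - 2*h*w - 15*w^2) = 2*h^2 - 14*w^2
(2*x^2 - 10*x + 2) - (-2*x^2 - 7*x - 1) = 4*x^2 - 3*x + 3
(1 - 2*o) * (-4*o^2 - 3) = 8*o^3 - 4*o^2 + 6*o - 3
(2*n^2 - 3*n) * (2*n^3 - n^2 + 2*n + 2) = 4*n^5 - 8*n^4 + 7*n^3 - 2*n^2 - 6*n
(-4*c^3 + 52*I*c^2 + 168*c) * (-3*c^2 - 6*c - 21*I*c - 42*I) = 12*c^5 + 24*c^4 - 72*I*c^4 + 588*c^3 - 144*I*c^3 + 1176*c^2 - 3528*I*c^2 - 7056*I*c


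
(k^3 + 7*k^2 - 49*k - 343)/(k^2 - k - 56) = (k^2 - 49)/(k - 8)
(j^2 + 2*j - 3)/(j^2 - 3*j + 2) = (j + 3)/(j - 2)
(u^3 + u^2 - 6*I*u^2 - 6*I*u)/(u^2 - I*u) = (u^2 + u - 6*I*u - 6*I)/(u - I)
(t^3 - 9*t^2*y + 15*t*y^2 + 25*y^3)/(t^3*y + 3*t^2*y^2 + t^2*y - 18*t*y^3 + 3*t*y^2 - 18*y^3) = (t^3 - 9*t^2*y + 15*t*y^2 + 25*y^3)/(y*(t^3 + 3*t^2*y + t^2 - 18*t*y^2 + 3*t*y - 18*y^2))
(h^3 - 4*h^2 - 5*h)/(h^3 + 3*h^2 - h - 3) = h*(h - 5)/(h^2 + 2*h - 3)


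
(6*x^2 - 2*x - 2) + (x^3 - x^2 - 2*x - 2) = x^3 + 5*x^2 - 4*x - 4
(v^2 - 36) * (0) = 0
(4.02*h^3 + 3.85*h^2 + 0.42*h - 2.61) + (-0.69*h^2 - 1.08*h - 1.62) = 4.02*h^3 + 3.16*h^2 - 0.66*h - 4.23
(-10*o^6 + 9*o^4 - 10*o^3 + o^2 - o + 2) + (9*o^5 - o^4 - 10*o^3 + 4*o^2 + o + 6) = -10*o^6 + 9*o^5 + 8*o^4 - 20*o^3 + 5*o^2 + 8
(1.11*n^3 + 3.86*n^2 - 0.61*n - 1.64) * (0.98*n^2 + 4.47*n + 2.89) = 1.0878*n^5 + 8.7445*n^4 + 19.8643*n^3 + 6.8215*n^2 - 9.0937*n - 4.7396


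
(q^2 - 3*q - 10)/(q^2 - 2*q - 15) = (q + 2)/(q + 3)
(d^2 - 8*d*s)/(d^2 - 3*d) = (d - 8*s)/(d - 3)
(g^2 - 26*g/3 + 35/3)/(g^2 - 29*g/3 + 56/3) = (3*g - 5)/(3*g - 8)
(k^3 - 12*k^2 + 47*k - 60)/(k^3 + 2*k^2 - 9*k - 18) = (k^2 - 9*k + 20)/(k^2 + 5*k + 6)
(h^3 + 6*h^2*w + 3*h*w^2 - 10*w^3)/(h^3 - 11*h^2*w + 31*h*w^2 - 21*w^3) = (h^2 + 7*h*w + 10*w^2)/(h^2 - 10*h*w + 21*w^2)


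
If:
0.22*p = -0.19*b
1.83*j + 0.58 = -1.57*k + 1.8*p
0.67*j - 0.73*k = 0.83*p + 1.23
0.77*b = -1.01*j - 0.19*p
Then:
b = 1.82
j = -1.09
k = -0.90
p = -1.57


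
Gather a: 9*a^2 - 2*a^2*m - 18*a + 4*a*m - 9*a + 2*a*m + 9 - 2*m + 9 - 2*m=a^2*(9 - 2*m) + a*(6*m - 27) - 4*m + 18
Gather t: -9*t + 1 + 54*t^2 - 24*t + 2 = 54*t^2 - 33*t + 3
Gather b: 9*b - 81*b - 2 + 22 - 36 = -72*b - 16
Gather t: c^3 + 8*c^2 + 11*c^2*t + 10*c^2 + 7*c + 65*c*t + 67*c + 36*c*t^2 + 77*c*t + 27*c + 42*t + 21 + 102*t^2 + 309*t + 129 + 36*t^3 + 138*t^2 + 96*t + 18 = c^3 + 18*c^2 + 101*c + 36*t^3 + t^2*(36*c + 240) + t*(11*c^2 + 142*c + 447) + 168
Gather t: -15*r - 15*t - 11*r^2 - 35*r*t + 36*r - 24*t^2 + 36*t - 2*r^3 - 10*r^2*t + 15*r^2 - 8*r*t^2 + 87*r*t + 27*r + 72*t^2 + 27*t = -2*r^3 + 4*r^2 + 48*r + t^2*(48 - 8*r) + t*(-10*r^2 + 52*r + 48)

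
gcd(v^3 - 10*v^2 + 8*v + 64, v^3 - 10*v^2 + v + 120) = v - 8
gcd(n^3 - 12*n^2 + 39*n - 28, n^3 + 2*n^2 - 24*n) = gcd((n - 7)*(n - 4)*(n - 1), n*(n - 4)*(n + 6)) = n - 4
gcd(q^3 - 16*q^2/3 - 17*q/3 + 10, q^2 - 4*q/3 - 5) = q + 5/3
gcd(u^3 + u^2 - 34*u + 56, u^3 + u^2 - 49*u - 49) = u + 7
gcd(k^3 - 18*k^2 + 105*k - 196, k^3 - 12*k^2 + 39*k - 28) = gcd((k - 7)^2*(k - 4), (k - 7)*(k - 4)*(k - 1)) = k^2 - 11*k + 28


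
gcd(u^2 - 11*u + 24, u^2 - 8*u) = u - 8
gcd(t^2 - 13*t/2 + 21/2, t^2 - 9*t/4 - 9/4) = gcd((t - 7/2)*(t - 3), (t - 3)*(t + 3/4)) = t - 3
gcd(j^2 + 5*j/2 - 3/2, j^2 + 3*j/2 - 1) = j - 1/2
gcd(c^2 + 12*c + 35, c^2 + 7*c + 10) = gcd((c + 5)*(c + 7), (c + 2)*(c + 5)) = c + 5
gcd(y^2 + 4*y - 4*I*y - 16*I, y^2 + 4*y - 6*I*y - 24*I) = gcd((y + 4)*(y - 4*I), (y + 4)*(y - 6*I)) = y + 4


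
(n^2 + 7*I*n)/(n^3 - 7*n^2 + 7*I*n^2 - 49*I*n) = 1/(n - 7)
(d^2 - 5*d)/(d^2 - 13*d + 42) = d*(d - 5)/(d^2 - 13*d + 42)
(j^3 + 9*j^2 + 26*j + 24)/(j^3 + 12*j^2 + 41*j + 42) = (j + 4)/(j + 7)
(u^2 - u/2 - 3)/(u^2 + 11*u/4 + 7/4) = 2*(2*u^2 - u - 6)/(4*u^2 + 11*u + 7)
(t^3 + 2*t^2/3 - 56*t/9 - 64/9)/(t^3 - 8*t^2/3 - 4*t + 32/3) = (t + 4/3)/(t - 2)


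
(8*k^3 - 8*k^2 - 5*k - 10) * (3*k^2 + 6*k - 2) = 24*k^5 + 24*k^4 - 79*k^3 - 44*k^2 - 50*k + 20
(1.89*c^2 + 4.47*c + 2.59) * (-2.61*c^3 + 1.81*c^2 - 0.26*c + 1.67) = -4.9329*c^5 - 8.2458*c^4 + 0.839400000000001*c^3 + 6.682*c^2 + 6.7915*c + 4.3253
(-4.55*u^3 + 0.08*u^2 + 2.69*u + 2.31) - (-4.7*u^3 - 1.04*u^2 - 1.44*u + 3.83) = 0.15*u^3 + 1.12*u^2 + 4.13*u - 1.52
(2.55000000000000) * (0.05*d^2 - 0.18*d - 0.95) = 0.1275*d^2 - 0.459*d - 2.4225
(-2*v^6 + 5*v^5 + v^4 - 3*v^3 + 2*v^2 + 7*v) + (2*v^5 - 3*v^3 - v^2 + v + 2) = -2*v^6 + 7*v^5 + v^4 - 6*v^3 + v^2 + 8*v + 2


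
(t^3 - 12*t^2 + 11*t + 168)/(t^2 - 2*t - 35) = (t^2 - 5*t - 24)/(t + 5)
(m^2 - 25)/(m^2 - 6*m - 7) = (25 - m^2)/(-m^2 + 6*m + 7)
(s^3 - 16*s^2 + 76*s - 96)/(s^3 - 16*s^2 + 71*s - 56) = (s^2 - 8*s + 12)/(s^2 - 8*s + 7)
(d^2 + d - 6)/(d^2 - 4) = (d + 3)/(d + 2)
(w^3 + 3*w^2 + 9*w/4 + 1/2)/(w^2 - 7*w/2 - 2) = (w^2 + 5*w/2 + 1)/(w - 4)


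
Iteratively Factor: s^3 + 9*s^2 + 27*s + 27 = (s + 3)*(s^2 + 6*s + 9) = (s + 3)^2*(s + 3)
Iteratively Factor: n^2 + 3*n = (n + 3)*(n)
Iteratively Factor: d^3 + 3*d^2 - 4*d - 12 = (d - 2)*(d^2 + 5*d + 6) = (d - 2)*(d + 2)*(d + 3)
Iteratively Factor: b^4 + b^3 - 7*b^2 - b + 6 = (b + 1)*(b^3 - 7*b + 6) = (b - 2)*(b + 1)*(b^2 + 2*b - 3) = (b - 2)*(b - 1)*(b + 1)*(b + 3)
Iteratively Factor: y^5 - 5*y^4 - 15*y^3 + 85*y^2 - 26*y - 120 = (y + 4)*(y^4 - 9*y^3 + 21*y^2 + y - 30) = (y - 5)*(y + 4)*(y^3 - 4*y^2 + y + 6) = (y - 5)*(y - 2)*(y + 4)*(y^2 - 2*y - 3) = (y - 5)*(y - 3)*(y - 2)*(y + 4)*(y + 1)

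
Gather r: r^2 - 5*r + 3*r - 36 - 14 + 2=r^2 - 2*r - 48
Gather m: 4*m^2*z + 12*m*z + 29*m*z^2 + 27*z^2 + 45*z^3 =4*m^2*z + m*(29*z^2 + 12*z) + 45*z^3 + 27*z^2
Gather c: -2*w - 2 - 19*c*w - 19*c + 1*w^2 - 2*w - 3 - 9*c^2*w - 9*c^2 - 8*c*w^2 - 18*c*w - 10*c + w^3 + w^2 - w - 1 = c^2*(-9*w - 9) + c*(-8*w^2 - 37*w - 29) + w^3 + 2*w^2 - 5*w - 6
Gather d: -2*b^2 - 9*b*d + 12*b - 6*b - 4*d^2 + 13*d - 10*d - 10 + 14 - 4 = -2*b^2 + 6*b - 4*d^2 + d*(3 - 9*b)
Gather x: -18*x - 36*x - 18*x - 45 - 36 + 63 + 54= 36 - 72*x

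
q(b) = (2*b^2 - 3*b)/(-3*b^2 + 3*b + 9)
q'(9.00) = 0.00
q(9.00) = -0.65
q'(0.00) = -0.33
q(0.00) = 0.00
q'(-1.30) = -87633.33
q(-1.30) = 242.67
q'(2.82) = 1.24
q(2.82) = -1.16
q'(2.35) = 153.22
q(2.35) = -7.72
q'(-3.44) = -0.14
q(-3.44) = -0.92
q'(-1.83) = -2.41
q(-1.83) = -1.86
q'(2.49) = 9.70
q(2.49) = -2.31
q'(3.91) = 0.11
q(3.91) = -0.75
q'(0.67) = -0.05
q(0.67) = -0.12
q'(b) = (4*b - 3)/(-3*b^2 + 3*b + 9) + (6*b - 3)*(2*b^2 - 3*b)/(-3*b^2 + 3*b + 9)^2 = (-b^2 + 12*b - 9)/(3*(b^4 - 2*b^3 - 5*b^2 + 6*b + 9))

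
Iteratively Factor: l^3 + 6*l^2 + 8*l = (l + 4)*(l^2 + 2*l) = (l + 2)*(l + 4)*(l)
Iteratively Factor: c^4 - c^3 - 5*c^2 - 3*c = (c + 1)*(c^3 - 2*c^2 - 3*c) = (c + 1)^2*(c^2 - 3*c) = (c - 3)*(c + 1)^2*(c)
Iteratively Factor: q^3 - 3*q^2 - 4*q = (q + 1)*(q^2 - 4*q) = (q - 4)*(q + 1)*(q)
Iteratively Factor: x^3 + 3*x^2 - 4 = (x + 2)*(x^2 + x - 2) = (x - 1)*(x + 2)*(x + 2)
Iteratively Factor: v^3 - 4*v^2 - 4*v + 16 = (v - 4)*(v^2 - 4) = (v - 4)*(v - 2)*(v + 2)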